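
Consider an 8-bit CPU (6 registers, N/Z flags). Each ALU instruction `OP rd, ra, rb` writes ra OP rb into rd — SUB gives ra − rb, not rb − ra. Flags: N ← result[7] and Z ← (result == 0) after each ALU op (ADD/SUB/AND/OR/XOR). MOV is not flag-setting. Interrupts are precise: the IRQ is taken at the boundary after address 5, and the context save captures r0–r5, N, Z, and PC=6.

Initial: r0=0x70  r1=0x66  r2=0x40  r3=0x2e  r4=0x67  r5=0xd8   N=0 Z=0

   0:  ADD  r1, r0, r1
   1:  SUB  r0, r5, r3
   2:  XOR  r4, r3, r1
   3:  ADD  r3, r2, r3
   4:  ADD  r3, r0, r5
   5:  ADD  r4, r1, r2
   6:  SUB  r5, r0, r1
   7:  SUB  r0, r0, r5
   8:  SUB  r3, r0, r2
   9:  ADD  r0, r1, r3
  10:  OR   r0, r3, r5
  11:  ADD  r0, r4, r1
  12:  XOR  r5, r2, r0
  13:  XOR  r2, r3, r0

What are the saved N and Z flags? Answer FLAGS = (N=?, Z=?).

FLAGS = (N=0, Z=0)

after  0: r0=0x70 r1=0xd6 r2=0x40 r3=0x2e r4=0x67 r5=0xd8  N=1 Z=0
after  1: r0=0xaa r1=0xd6 r2=0x40 r3=0x2e r4=0x67 r5=0xd8  N=1 Z=0
after  2: r0=0xaa r1=0xd6 r2=0x40 r3=0x2e r4=0xf8 r5=0xd8  N=1 Z=0
after  3: r0=0xaa r1=0xd6 r2=0x40 r3=0x6e r4=0xf8 r5=0xd8  N=0 Z=0
after  4: r0=0xaa r1=0xd6 r2=0x40 r3=0x82 r4=0xf8 r5=0xd8  N=1 Z=0
after  5: r0=0xaa r1=0xd6 r2=0x40 r3=0x82 r4=0x16 r5=0xd8  N=0 Z=0
-- IRQ taken; context saved, return-PC = 6 --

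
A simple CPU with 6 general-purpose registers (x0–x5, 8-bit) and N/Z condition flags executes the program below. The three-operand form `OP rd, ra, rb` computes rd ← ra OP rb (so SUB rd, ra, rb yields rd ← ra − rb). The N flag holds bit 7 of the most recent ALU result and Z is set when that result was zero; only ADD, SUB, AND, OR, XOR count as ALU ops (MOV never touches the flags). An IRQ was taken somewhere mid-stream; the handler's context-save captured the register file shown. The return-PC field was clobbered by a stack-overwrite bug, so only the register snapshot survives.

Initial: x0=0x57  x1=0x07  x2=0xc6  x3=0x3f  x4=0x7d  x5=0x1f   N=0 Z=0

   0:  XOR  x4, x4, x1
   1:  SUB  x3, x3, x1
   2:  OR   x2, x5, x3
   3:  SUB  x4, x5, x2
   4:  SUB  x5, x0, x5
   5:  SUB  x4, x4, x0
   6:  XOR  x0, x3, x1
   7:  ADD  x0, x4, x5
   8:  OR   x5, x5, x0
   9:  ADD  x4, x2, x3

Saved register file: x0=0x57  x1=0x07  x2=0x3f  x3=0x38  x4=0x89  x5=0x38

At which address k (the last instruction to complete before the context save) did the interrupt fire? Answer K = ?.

K = 5

after  0: x0=0x57 x1=0x07 x2=0xc6 x3=0x3f x4=0x7a x5=0x1f  N=0 Z=0
after  1: x0=0x57 x1=0x07 x2=0xc6 x3=0x38 x4=0x7a x5=0x1f  N=0 Z=0
after  2: x0=0x57 x1=0x07 x2=0x3f x3=0x38 x4=0x7a x5=0x1f  N=0 Z=0
after  3: x0=0x57 x1=0x07 x2=0x3f x3=0x38 x4=0xe0 x5=0x1f  N=1 Z=0
after  4: x0=0x57 x1=0x07 x2=0x3f x3=0x38 x4=0xe0 x5=0x38  N=0 Z=0
after  5: x0=0x57 x1=0x07 x2=0x3f x3=0x38 x4=0x89 x5=0x38  N=1 Z=0
-- IRQ taken; context saved, return-PC = 6 --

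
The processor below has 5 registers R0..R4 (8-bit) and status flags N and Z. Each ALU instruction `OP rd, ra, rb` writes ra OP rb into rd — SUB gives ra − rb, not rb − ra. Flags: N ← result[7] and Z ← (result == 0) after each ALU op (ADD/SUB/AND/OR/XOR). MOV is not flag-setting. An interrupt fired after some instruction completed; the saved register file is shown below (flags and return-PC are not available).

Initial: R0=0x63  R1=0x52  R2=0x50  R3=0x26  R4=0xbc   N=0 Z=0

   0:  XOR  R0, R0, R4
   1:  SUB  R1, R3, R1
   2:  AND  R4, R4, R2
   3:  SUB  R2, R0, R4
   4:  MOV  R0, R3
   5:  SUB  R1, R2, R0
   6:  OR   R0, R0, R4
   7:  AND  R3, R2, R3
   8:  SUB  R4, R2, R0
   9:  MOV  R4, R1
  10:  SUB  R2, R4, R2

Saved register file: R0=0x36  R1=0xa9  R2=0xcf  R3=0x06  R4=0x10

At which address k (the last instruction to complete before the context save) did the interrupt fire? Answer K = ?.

after  0: R0=0xdf R1=0x52 R2=0x50 R3=0x26 R4=0xbc  N=1 Z=0
after  1: R0=0xdf R1=0xd4 R2=0x50 R3=0x26 R4=0xbc  N=1 Z=0
after  2: R0=0xdf R1=0xd4 R2=0x50 R3=0x26 R4=0x10  N=0 Z=0
after  3: R0=0xdf R1=0xd4 R2=0xcf R3=0x26 R4=0x10  N=1 Z=0
after  4: R0=0x26 R1=0xd4 R2=0xcf R3=0x26 R4=0x10  N=1 Z=0
after  5: R0=0x26 R1=0xa9 R2=0xcf R3=0x26 R4=0x10  N=1 Z=0
after  6: R0=0x36 R1=0xa9 R2=0xcf R3=0x26 R4=0x10  N=0 Z=0
after  7: R0=0x36 R1=0xa9 R2=0xcf R3=0x06 R4=0x10  N=0 Z=0
-- IRQ taken; context saved, return-PC = 8 --

K = 7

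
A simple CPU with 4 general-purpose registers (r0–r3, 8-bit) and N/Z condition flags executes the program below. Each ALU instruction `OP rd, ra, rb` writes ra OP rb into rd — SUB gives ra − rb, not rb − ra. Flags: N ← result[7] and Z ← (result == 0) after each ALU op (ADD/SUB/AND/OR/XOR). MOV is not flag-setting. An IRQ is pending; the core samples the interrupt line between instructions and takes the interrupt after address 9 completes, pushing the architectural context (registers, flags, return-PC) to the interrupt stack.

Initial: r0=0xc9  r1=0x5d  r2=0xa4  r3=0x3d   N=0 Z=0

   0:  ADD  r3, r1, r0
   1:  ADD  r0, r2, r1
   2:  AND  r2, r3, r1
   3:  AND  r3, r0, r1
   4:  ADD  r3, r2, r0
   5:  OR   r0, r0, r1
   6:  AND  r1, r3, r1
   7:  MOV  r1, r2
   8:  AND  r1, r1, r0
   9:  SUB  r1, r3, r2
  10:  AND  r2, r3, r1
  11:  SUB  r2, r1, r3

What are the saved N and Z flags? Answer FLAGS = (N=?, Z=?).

after  0: r0=0xc9 r1=0x5d r2=0xa4 r3=0x26  N=0 Z=0
after  1: r0=0x01 r1=0x5d r2=0xa4 r3=0x26  N=0 Z=0
after  2: r0=0x01 r1=0x5d r2=0x04 r3=0x26  N=0 Z=0
after  3: r0=0x01 r1=0x5d r2=0x04 r3=0x01  N=0 Z=0
after  4: r0=0x01 r1=0x5d r2=0x04 r3=0x05  N=0 Z=0
after  5: r0=0x5d r1=0x5d r2=0x04 r3=0x05  N=0 Z=0
after  6: r0=0x5d r1=0x05 r2=0x04 r3=0x05  N=0 Z=0
after  7: r0=0x5d r1=0x04 r2=0x04 r3=0x05  N=0 Z=0
after  8: r0=0x5d r1=0x04 r2=0x04 r3=0x05  N=0 Z=0
after  9: r0=0x5d r1=0x01 r2=0x04 r3=0x05  N=0 Z=0
-- IRQ taken; context saved, return-PC = 10 --

FLAGS = (N=0, Z=0)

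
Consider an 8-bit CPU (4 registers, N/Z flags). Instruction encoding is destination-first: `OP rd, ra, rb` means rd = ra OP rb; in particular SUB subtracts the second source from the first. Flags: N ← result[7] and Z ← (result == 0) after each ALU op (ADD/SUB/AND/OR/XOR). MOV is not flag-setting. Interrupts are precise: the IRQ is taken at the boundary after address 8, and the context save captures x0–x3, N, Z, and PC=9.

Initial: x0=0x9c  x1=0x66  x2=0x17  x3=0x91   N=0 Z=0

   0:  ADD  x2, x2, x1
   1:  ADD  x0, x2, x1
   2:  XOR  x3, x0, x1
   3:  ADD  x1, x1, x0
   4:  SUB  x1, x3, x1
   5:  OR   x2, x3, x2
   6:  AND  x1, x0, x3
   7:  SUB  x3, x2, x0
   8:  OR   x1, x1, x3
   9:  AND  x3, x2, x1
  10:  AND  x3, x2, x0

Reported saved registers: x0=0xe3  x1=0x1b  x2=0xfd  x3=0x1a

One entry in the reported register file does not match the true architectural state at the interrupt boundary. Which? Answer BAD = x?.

BAD = x1

after  0: x0=0x9c x1=0x66 x2=0x7d x3=0x91  N=0 Z=0
after  1: x0=0xe3 x1=0x66 x2=0x7d x3=0x91  N=1 Z=0
after  2: x0=0xe3 x1=0x66 x2=0x7d x3=0x85  N=1 Z=0
after  3: x0=0xe3 x1=0x49 x2=0x7d x3=0x85  N=0 Z=0
after  4: x0=0xe3 x1=0x3c x2=0x7d x3=0x85  N=0 Z=0
after  5: x0=0xe3 x1=0x3c x2=0xfd x3=0x85  N=1 Z=0
after  6: x0=0xe3 x1=0x81 x2=0xfd x3=0x85  N=1 Z=0
after  7: x0=0xe3 x1=0x81 x2=0xfd x3=0x1a  N=0 Z=0
after  8: x0=0xe3 x1=0x9b x2=0xfd x3=0x1a  N=1 Z=0
-- IRQ taken; context saved, return-PC = 9 --
mismatch: x1: reported 0x1b vs actual 0x9b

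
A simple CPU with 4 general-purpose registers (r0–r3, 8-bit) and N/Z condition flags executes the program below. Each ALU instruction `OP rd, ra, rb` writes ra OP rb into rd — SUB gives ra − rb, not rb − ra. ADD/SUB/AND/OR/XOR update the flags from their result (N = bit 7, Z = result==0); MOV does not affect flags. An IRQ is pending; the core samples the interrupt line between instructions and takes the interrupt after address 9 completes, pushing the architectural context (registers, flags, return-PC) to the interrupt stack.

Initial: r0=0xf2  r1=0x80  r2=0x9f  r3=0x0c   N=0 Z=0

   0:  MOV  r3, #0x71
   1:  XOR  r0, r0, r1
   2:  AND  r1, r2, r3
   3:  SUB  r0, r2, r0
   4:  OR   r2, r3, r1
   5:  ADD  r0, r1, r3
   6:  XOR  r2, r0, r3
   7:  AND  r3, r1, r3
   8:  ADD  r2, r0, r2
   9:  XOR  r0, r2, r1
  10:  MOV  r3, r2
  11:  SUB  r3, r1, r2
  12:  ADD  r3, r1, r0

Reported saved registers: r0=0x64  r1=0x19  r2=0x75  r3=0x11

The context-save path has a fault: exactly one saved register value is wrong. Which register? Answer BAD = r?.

BAD = r1

after  0: r0=0xf2 r1=0x80 r2=0x9f r3=0x71  N=0 Z=0
after  1: r0=0x72 r1=0x80 r2=0x9f r3=0x71  N=0 Z=0
after  2: r0=0x72 r1=0x11 r2=0x9f r3=0x71  N=0 Z=0
after  3: r0=0x2d r1=0x11 r2=0x9f r3=0x71  N=0 Z=0
after  4: r0=0x2d r1=0x11 r2=0x71 r3=0x71  N=0 Z=0
after  5: r0=0x82 r1=0x11 r2=0x71 r3=0x71  N=1 Z=0
after  6: r0=0x82 r1=0x11 r2=0xf3 r3=0x71  N=1 Z=0
after  7: r0=0x82 r1=0x11 r2=0xf3 r3=0x11  N=0 Z=0
after  8: r0=0x82 r1=0x11 r2=0x75 r3=0x11  N=0 Z=0
after  9: r0=0x64 r1=0x11 r2=0x75 r3=0x11  N=0 Z=0
-- IRQ taken; context saved, return-PC = 10 --
mismatch: r1: reported 0x19 vs actual 0x11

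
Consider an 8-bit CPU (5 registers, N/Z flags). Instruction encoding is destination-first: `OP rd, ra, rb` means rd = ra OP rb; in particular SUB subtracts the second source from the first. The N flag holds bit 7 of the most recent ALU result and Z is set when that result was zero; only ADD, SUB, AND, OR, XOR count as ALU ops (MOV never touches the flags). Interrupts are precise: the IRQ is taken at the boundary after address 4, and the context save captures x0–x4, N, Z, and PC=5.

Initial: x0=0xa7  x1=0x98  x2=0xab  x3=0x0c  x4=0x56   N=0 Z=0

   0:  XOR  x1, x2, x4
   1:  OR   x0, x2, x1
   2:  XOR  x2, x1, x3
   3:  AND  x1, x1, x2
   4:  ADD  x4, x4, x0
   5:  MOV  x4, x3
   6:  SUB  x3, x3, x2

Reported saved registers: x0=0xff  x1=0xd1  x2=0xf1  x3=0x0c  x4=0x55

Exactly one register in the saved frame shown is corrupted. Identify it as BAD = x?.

after  0: x0=0xa7 x1=0xfd x2=0xab x3=0x0c x4=0x56  N=1 Z=0
after  1: x0=0xff x1=0xfd x2=0xab x3=0x0c x4=0x56  N=1 Z=0
after  2: x0=0xff x1=0xfd x2=0xf1 x3=0x0c x4=0x56  N=1 Z=0
after  3: x0=0xff x1=0xf1 x2=0xf1 x3=0x0c x4=0x56  N=1 Z=0
after  4: x0=0xff x1=0xf1 x2=0xf1 x3=0x0c x4=0x55  N=0 Z=0
-- IRQ taken; context saved, return-PC = 5 --
mismatch: x1: reported 0xd1 vs actual 0xf1

BAD = x1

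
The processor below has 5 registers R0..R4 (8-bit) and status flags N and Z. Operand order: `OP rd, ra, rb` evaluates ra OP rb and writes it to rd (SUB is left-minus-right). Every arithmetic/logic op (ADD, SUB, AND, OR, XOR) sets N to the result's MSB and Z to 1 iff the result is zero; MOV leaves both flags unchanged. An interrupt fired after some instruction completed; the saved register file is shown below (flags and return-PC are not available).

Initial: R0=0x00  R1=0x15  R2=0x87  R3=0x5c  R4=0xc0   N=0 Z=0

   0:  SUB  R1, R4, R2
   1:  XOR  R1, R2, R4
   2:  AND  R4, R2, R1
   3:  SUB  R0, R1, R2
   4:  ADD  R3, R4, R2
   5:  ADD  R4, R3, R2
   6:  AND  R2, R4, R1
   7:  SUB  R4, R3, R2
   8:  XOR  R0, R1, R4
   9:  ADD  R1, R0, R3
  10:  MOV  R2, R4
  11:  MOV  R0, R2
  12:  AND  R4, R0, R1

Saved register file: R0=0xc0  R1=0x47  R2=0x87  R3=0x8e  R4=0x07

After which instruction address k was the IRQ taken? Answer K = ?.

after  0: R0=0x00 R1=0x39 R2=0x87 R3=0x5c R4=0xc0  N=0 Z=0
after  1: R0=0x00 R1=0x47 R2=0x87 R3=0x5c R4=0xc0  N=0 Z=0
after  2: R0=0x00 R1=0x47 R2=0x87 R3=0x5c R4=0x07  N=0 Z=0
after  3: R0=0xc0 R1=0x47 R2=0x87 R3=0x5c R4=0x07  N=1 Z=0
after  4: R0=0xc0 R1=0x47 R2=0x87 R3=0x8e R4=0x07  N=1 Z=0
-- IRQ taken; context saved, return-PC = 5 --

K = 4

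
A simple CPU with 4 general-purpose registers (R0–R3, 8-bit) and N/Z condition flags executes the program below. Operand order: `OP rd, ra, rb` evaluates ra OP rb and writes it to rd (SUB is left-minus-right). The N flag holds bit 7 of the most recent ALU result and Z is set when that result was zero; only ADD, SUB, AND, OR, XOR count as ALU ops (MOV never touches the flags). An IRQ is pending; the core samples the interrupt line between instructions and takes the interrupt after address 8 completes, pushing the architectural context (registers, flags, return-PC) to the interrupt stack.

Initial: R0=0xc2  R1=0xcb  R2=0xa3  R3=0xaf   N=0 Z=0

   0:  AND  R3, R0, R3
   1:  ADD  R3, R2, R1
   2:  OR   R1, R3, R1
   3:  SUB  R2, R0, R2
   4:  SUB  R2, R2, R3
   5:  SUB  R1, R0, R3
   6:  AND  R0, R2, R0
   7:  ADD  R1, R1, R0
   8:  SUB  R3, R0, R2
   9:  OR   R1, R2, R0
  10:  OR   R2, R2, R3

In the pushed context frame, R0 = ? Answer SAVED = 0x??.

SAVED = 0x80

after  0: R0=0xc2 R1=0xcb R2=0xa3 R3=0x82  N=1 Z=0
after  1: R0=0xc2 R1=0xcb R2=0xa3 R3=0x6e  N=0 Z=0
after  2: R0=0xc2 R1=0xef R2=0xa3 R3=0x6e  N=1 Z=0
after  3: R0=0xc2 R1=0xef R2=0x1f R3=0x6e  N=0 Z=0
after  4: R0=0xc2 R1=0xef R2=0xb1 R3=0x6e  N=1 Z=0
after  5: R0=0xc2 R1=0x54 R2=0xb1 R3=0x6e  N=0 Z=0
after  6: R0=0x80 R1=0x54 R2=0xb1 R3=0x6e  N=1 Z=0
after  7: R0=0x80 R1=0xd4 R2=0xb1 R3=0x6e  N=1 Z=0
after  8: R0=0x80 R1=0xd4 R2=0xb1 R3=0xcf  N=1 Z=0
-- IRQ taken; context saved, return-PC = 9 --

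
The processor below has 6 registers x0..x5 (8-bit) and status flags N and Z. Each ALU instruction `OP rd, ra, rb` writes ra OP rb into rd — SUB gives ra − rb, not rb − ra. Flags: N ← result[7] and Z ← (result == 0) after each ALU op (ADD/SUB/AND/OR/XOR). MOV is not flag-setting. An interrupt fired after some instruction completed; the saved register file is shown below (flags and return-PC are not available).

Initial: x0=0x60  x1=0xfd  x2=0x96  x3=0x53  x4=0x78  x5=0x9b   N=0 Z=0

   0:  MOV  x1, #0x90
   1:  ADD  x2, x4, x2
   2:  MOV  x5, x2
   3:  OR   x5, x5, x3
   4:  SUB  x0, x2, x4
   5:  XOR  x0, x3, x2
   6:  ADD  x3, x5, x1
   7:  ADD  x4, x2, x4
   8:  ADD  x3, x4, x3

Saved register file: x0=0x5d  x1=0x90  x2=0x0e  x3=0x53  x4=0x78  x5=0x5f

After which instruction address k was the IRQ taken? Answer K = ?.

K = 5

after  0: x0=0x60 x1=0x90 x2=0x96 x3=0x53 x4=0x78 x5=0x9b  N=0 Z=0
after  1: x0=0x60 x1=0x90 x2=0x0e x3=0x53 x4=0x78 x5=0x9b  N=0 Z=0
after  2: x0=0x60 x1=0x90 x2=0x0e x3=0x53 x4=0x78 x5=0x0e  N=0 Z=0
after  3: x0=0x60 x1=0x90 x2=0x0e x3=0x53 x4=0x78 x5=0x5f  N=0 Z=0
after  4: x0=0x96 x1=0x90 x2=0x0e x3=0x53 x4=0x78 x5=0x5f  N=1 Z=0
after  5: x0=0x5d x1=0x90 x2=0x0e x3=0x53 x4=0x78 x5=0x5f  N=0 Z=0
-- IRQ taken; context saved, return-PC = 6 --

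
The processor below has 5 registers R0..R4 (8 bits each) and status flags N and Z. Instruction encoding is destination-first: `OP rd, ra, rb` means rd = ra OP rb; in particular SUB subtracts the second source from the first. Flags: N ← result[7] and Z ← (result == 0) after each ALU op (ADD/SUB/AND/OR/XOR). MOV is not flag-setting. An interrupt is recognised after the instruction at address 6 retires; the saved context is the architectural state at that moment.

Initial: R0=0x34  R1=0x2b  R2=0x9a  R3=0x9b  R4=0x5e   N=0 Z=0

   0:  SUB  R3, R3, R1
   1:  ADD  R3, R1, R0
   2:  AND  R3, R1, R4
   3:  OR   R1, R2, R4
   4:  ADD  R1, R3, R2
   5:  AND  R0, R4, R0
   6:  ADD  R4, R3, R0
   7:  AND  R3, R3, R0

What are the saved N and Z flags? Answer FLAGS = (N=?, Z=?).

FLAGS = (N=0, Z=0)

after  0: R0=0x34 R1=0x2b R2=0x9a R3=0x70 R4=0x5e  N=0 Z=0
after  1: R0=0x34 R1=0x2b R2=0x9a R3=0x5f R4=0x5e  N=0 Z=0
after  2: R0=0x34 R1=0x2b R2=0x9a R3=0x0a R4=0x5e  N=0 Z=0
after  3: R0=0x34 R1=0xde R2=0x9a R3=0x0a R4=0x5e  N=1 Z=0
after  4: R0=0x34 R1=0xa4 R2=0x9a R3=0x0a R4=0x5e  N=1 Z=0
after  5: R0=0x14 R1=0xa4 R2=0x9a R3=0x0a R4=0x5e  N=0 Z=0
after  6: R0=0x14 R1=0xa4 R2=0x9a R3=0x0a R4=0x1e  N=0 Z=0
-- IRQ taken; context saved, return-PC = 7 --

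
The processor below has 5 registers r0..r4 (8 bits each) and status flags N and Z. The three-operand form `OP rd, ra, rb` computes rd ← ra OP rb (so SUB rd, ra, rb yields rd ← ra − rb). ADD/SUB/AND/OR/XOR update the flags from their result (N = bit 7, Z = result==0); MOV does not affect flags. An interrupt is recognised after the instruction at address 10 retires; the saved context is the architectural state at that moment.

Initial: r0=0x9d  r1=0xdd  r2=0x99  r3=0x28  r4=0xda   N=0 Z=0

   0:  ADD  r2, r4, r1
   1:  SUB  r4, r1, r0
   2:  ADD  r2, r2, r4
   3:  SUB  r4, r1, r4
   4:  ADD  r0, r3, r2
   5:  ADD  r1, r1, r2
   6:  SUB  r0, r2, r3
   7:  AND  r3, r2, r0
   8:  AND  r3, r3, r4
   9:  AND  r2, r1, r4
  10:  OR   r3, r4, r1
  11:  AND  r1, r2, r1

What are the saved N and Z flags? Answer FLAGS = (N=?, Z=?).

after  0: r0=0x9d r1=0xdd r2=0xb7 r3=0x28 r4=0xda  N=1 Z=0
after  1: r0=0x9d r1=0xdd r2=0xb7 r3=0x28 r4=0x40  N=0 Z=0
after  2: r0=0x9d r1=0xdd r2=0xf7 r3=0x28 r4=0x40  N=1 Z=0
after  3: r0=0x9d r1=0xdd r2=0xf7 r3=0x28 r4=0x9d  N=1 Z=0
after  4: r0=0x1f r1=0xdd r2=0xf7 r3=0x28 r4=0x9d  N=0 Z=0
after  5: r0=0x1f r1=0xd4 r2=0xf7 r3=0x28 r4=0x9d  N=1 Z=0
after  6: r0=0xcf r1=0xd4 r2=0xf7 r3=0x28 r4=0x9d  N=1 Z=0
after  7: r0=0xcf r1=0xd4 r2=0xf7 r3=0xc7 r4=0x9d  N=1 Z=0
after  8: r0=0xcf r1=0xd4 r2=0xf7 r3=0x85 r4=0x9d  N=1 Z=0
after  9: r0=0xcf r1=0xd4 r2=0x94 r3=0x85 r4=0x9d  N=1 Z=0
after 10: r0=0xcf r1=0xd4 r2=0x94 r3=0xdd r4=0x9d  N=1 Z=0
-- IRQ taken; context saved, return-PC = 11 --

FLAGS = (N=1, Z=0)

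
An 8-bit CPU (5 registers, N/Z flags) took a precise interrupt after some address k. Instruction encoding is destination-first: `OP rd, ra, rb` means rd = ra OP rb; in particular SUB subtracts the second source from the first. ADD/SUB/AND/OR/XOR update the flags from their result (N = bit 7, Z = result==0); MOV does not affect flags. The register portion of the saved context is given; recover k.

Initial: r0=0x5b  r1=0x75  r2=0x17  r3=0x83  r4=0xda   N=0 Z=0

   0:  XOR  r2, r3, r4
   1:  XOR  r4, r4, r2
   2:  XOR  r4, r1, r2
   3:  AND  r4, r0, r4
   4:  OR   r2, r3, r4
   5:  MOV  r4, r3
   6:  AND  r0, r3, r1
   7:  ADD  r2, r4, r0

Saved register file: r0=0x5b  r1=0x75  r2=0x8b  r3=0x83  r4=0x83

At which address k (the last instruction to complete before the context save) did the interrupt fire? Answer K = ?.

K = 5

after  0: r0=0x5b r1=0x75 r2=0x59 r3=0x83 r4=0xda  N=0 Z=0
after  1: r0=0x5b r1=0x75 r2=0x59 r3=0x83 r4=0x83  N=1 Z=0
after  2: r0=0x5b r1=0x75 r2=0x59 r3=0x83 r4=0x2c  N=0 Z=0
after  3: r0=0x5b r1=0x75 r2=0x59 r3=0x83 r4=0x08  N=0 Z=0
after  4: r0=0x5b r1=0x75 r2=0x8b r3=0x83 r4=0x08  N=1 Z=0
after  5: r0=0x5b r1=0x75 r2=0x8b r3=0x83 r4=0x83  N=1 Z=0
-- IRQ taken; context saved, return-PC = 6 --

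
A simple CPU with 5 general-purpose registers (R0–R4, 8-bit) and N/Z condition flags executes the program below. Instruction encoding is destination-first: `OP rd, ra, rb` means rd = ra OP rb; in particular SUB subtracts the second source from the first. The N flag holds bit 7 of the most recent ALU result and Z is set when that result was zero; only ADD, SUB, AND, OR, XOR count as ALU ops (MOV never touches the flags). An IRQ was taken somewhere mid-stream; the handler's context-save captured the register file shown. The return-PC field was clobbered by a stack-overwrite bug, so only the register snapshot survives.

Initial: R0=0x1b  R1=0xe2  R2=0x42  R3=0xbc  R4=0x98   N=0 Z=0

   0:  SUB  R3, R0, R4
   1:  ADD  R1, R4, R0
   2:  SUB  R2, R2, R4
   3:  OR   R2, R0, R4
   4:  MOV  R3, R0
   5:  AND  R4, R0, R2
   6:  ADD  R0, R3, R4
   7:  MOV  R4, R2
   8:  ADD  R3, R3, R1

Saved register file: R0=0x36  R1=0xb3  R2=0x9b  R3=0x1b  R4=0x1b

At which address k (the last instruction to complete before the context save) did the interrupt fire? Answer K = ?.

K = 6

after  0: R0=0x1b R1=0xe2 R2=0x42 R3=0x83 R4=0x98  N=1 Z=0
after  1: R0=0x1b R1=0xb3 R2=0x42 R3=0x83 R4=0x98  N=1 Z=0
after  2: R0=0x1b R1=0xb3 R2=0xaa R3=0x83 R4=0x98  N=1 Z=0
after  3: R0=0x1b R1=0xb3 R2=0x9b R3=0x83 R4=0x98  N=1 Z=0
after  4: R0=0x1b R1=0xb3 R2=0x9b R3=0x1b R4=0x98  N=1 Z=0
after  5: R0=0x1b R1=0xb3 R2=0x9b R3=0x1b R4=0x1b  N=0 Z=0
after  6: R0=0x36 R1=0xb3 R2=0x9b R3=0x1b R4=0x1b  N=0 Z=0
-- IRQ taken; context saved, return-PC = 7 --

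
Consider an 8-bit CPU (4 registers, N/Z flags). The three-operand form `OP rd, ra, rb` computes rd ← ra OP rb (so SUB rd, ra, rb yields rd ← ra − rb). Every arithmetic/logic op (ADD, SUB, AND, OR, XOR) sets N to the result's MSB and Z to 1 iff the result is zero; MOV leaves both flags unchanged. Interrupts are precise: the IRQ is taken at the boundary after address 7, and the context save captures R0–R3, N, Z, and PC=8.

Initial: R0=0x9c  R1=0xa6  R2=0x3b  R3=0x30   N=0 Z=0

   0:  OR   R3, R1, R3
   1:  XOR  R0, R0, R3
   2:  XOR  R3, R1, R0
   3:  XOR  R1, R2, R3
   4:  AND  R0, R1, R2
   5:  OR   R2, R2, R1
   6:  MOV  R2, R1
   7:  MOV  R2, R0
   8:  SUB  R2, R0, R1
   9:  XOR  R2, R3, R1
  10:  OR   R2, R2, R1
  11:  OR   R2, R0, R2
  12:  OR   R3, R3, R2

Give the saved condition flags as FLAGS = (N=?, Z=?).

after  0: R0=0x9c R1=0xa6 R2=0x3b R3=0xb6  N=1 Z=0
after  1: R0=0x2a R1=0xa6 R2=0x3b R3=0xb6  N=0 Z=0
after  2: R0=0x2a R1=0xa6 R2=0x3b R3=0x8c  N=1 Z=0
after  3: R0=0x2a R1=0xb7 R2=0x3b R3=0x8c  N=1 Z=0
after  4: R0=0x33 R1=0xb7 R2=0x3b R3=0x8c  N=0 Z=0
after  5: R0=0x33 R1=0xb7 R2=0xbf R3=0x8c  N=1 Z=0
after  6: R0=0x33 R1=0xb7 R2=0xb7 R3=0x8c  N=1 Z=0
after  7: R0=0x33 R1=0xb7 R2=0x33 R3=0x8c  N=1 Z=0
-- IRQ taken; context saved, return-PC = 8 --

FLAGS = (N=1, Z=0)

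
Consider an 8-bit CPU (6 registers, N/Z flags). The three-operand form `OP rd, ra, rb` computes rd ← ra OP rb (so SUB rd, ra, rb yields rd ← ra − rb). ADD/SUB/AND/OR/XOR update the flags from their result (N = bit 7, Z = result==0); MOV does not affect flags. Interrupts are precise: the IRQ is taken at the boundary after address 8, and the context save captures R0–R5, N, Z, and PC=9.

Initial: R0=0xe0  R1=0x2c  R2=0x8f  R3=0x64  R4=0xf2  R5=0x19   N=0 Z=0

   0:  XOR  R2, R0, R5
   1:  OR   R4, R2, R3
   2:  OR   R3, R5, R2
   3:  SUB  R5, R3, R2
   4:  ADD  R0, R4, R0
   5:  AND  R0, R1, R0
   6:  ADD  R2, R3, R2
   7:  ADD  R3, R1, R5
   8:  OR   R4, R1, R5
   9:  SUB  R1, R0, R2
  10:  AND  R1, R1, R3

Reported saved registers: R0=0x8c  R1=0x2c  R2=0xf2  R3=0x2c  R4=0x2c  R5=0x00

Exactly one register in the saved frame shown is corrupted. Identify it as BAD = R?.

after  0: R0=0xe0 R1=0x2c R2=0xf9 R3=0x64 R4=0xf2 R5=0x19  N=1 Z=0
after  1: R0=0xe0 R1=0x2c R2=0xf9 R3=0x64 R4=0xfd R5=0x19  N=1 Z=0
after  2: R0=0xe0 R1=0x2c R2=0xf9 R3=0xf9 R4=0xfd R5=0x19  N=1 Z=0
after  3: R0=0xe0 R1=0x2c R2=0xf9 R3=0xf9 R4=0xfd R5=0x00  N=0 Z=1
after  4: R0=0xdd R1=0x2c R2=0xf9 R3=0xf9 R4=0xfd R5=0x00  N=1 Z=0
after  5: R0=0x0c R1=0x2c R2=0xf9 R3=0xf9 R4=0xfd R5=0x00  N=0 Z=0
after  6: R0=0x0c R1=0x2c R2=0xf2 R3=0xf9 R4=0xfd R5=0x00  N=1 Z=0
after  7: R0=0x0c R1=0x2c R2=0xf2 R3=0x2c R4=0xfd R5=0x00  N=0 Z=0
after  8: R0=0x0c R1=0x2c R2=0xf2 R3=0x2c R4=0x2c R5=0x00  N=0 Z=0
-- IRQ taken; context saved, return-PC = 9 --
mismatch: R0: reported 0x8c vs actual 0x0c

BAD = R0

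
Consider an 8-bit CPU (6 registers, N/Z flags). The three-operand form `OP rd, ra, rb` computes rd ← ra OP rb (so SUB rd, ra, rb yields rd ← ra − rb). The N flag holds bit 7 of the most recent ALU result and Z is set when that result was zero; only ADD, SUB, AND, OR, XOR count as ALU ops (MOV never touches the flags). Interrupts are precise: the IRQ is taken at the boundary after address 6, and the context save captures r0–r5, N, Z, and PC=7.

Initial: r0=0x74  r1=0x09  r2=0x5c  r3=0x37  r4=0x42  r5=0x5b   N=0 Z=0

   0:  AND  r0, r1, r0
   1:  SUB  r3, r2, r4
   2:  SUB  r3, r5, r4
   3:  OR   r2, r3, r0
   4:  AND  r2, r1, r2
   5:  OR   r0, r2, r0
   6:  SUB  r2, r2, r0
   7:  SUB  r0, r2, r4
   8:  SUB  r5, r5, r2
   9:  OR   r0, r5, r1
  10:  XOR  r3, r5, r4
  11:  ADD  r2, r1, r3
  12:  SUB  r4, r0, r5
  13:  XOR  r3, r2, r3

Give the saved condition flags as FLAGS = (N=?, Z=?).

FLAGS = (N=0, Z=1)

after  0: r0=0x00 r1=0x09 r2=0x5c r3=0x37 r4=0x42 r5=0x5b  N=0 Z=1
after  1: r0=0x00 r1=0x09 r2=0x5c r3=0x1a r4=0x42 r5=0x5b  N=0 Z=0
after  2: r0=0x00 r1=0x09 r2=0x5c r3=0x19 r4=0x42 r5=0x5b  N=0 Z=0
after  3: r0=0x00 r1=0x09 r2=0x19 r3=0x19 r4=0x42 r5=0x5b  N=0 Z=0
after  4: r0=0x00 r1=0x09 r2=0x09 r3=0x19 r4=0x42 r5=0x5b  N=0 Z=0
after  5: r0=0x09 r1=0x09 r2=0x09 r3=0x19 r4=0x42 r5=0x5b  N=0 Z=0
after  6: r0=0x09 r1=0x09 r2=0x00 r3=0x19 r4=0x42 r5=0x5b  N=0 Z=1
-- IRQ taken; context saved, return-PC = 7 --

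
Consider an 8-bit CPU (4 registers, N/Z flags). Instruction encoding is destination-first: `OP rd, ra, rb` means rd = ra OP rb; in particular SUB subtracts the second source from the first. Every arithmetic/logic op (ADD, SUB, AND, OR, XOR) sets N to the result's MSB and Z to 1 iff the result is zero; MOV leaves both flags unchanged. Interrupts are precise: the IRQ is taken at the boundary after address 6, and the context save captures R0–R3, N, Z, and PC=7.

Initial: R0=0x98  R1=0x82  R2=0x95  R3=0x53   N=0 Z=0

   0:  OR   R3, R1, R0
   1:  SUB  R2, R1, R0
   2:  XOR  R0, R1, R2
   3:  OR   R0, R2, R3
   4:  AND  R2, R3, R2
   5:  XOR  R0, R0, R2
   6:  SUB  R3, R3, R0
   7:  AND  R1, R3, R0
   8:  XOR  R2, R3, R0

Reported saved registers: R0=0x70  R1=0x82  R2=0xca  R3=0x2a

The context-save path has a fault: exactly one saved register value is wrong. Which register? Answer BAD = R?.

after  0: R0=0x98 R1=0x82 R2=0x95 R3=0x9a  N=1 Z=0
after  1: R0=0x98 R1=0x82 R2=0xea R3=0x9a  N=1 Z=0
after  2: R0=0x68 R1=0x82 R2=0xea R3=0x9a  N=0 Z=0
after  3: R0=0xfa R1=0x82 R2=0xea R3=0x9a  N=1 Z=0
after  4: R0=0xfa R1=0x82 R2=0x8a R3=0x9a  N=1 Z=0
after  5: R0=0x70 R1=0x82 R2=0x8a R3=0x9a  N=0 Z=0
after  6: R0=0x70 R1=0x82 R2=0x8a R3=0x2a  N=0 Z=0
-- IRQ taken; context saved, return-PC = 7 --
mismatch: R2: reported 0xca vs actual 0x8a

BAD = R2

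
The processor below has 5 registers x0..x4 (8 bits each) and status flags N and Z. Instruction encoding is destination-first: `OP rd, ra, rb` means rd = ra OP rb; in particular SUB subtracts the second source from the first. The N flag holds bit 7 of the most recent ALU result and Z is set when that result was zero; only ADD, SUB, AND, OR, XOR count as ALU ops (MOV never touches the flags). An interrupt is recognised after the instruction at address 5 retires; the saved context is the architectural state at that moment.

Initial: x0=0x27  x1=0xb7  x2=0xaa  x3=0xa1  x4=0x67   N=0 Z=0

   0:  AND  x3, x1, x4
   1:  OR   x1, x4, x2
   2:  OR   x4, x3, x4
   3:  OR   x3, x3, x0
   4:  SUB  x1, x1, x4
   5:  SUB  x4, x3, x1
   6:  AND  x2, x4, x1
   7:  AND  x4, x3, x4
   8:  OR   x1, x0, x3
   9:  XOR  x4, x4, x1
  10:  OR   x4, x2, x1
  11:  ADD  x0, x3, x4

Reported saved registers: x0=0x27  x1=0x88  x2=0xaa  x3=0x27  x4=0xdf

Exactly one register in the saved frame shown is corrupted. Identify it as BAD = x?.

BAD = x4

after  0: x0=0x27 x1=0xb7 x2=0xaa x3=0x27 x4=0x67  N=0 Z=0
after  1: x0=0x27 x1=0xef x2=0xaa x3=0x27 x4=0x67  N=1 Z=0
after  2: x0=0x27 x1=0xef x2=0xaa x3=0x27 x4=0x67  N=0 Z=0
after  3: x0=0x27 x1=0xef x2=0xaa x3=0x27 x4=0x67  N=0 Z=0
after  4: x0=0x27 x1=0x88 x2=0xaa x3=0x27 x4=0x67  N=1 Z=0
after  5: x0=0x27 x1=0x88 x2=0xaa x3=0x27 x4=0x9f  N=1 Z=0
-- IRQ taken; context saved, return-PC = 6 --
mismatch: x4: reported 0xdf vs actual 0x9f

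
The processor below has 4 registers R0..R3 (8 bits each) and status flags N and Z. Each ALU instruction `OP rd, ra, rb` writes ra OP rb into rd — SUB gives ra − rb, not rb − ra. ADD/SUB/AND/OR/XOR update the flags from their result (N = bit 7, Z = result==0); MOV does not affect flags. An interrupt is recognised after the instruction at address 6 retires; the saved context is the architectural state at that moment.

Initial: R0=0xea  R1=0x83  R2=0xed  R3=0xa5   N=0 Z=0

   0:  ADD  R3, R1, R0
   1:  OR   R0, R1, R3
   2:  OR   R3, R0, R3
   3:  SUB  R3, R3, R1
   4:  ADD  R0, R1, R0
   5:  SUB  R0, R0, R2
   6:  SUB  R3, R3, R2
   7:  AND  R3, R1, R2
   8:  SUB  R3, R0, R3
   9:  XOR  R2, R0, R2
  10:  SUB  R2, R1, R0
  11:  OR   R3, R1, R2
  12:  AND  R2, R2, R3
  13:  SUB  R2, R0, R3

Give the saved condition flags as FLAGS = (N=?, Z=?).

after  0: R0=0xea R1=0x83 R2=0xed R3=0x6d  N=0 Z=0
after  1: R0=0xef R1=0x83 R2=0xed R3=0x6d  N=1 Z=0
after  2: R0=0xef R1=0x83 R2=0xed R3=0xef  N=1 Z=0
after  3: R0=0xef R1=0x83 R2=0xed R3=0x6c  N=0 Z=0
after  4: R0=0x72 R1=0x83 R2=0xed R3=0x6c  N=0 Z=0
after  5: R0=0x85 R1=0x83 R2=0xed R3=0x6c  N=1 Z=0
after  6: R0=0x85 R1=0x83 R2=0xed R3=0x7f  N=0 Z=0
-- IRQ taken; context saved, return-PC = 7 --

FLAGS = (N=0, Z=0)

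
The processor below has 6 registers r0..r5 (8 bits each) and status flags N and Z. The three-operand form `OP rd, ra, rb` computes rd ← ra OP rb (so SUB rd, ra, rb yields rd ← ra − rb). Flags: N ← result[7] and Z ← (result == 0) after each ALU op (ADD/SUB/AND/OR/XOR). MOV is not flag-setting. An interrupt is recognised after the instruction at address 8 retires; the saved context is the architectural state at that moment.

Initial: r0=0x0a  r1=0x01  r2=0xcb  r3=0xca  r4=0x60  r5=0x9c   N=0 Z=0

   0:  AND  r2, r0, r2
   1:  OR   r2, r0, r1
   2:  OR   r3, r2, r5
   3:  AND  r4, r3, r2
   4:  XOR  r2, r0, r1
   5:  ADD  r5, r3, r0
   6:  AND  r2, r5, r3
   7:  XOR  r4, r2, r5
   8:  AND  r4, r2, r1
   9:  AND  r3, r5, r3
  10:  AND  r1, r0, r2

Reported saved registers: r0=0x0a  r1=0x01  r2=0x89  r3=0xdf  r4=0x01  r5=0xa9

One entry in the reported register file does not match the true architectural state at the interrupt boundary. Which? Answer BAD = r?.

after  0: r0=0x0a r1=0x01 r2=0x0a r3=0xca r4=0x60 r5=0x9c  N=0 Z=0
after  1: r0=0x0a r1=0x01 r2=0x0b r3=0xca r4=0x60 r5=0x9c  N=0 Z=0
after  2: r0=0x0a r1=0x01 r2=0x0b r3=0x9f r4=0x60 r5=0x9c  N=1 Z=0
after  3: r0=0x0a r1=0x01 r2=0x0b r3=0x9f r4=0x0b r5=0x9c  N=0 Z=0
after  4: r0=0x0a r1=0x01 r2=0x0b r3=0x9f r4=0x0b r5=0x9c  N=0 Z=0
after  5: r0=0x0a r1=0x01 r2=0x0b r3=0x9f r4=0x0b r5=0xa9  N=1 Z=0
after  6: r0=0x0a r1=0x01 r2=0x89 r3=0x9f r4=0x0b r5=0xa9  N=1 Z=0
after  7: r0=0x0a r1=0x01 r2=0x89 r3=0x9f r4=0x20 r5=0xa9  N=0 Z=0
after  8: r0=0x0a r1=0x01 r2=0x89 r3=0x9f r4=0x01 r5=0xa9  N=0 Z=0
-- IRQ taken; context saved, return-PC = 9 --
mismatch: r3: reported 0xdf vs actual 0x9f

BAD = r3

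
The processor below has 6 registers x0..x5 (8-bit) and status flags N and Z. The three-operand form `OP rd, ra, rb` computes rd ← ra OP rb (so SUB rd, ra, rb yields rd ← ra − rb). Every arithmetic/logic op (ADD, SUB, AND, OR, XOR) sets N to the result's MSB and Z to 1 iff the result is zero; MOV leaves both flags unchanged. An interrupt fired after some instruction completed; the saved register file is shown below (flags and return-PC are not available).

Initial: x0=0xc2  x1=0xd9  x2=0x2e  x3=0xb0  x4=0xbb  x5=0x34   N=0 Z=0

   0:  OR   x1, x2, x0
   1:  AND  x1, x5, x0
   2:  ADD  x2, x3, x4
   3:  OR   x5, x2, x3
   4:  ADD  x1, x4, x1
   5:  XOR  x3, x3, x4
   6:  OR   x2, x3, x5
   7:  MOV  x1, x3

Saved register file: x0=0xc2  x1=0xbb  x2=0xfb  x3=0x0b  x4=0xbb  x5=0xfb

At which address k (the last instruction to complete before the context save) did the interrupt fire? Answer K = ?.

after  0: x0=0xc2 x1=0xee x2=0x2e x3=0xb0 x4=0xbb x5=0x34  N=1 Z=0
after  1: x0=0xc2 x1=0x00 x2=0x2e x3=0xb0 x4=0xbb x5=0x34  N=0 Z=1
after  2: x0=0xc2 x1=0x00 x2=0x6b x3=0xb0 x4=0xbb x5=0x34  N=0 Z=0
after  3: x0=0xc2 x1=0x00 x2=0x6b x3=0xb0 x4=0xbb x5=0xfb  N=1 Z=0
after  4: x0=0xc2 x1=0xbb x2=0x6b x3=0xb0 x4=0xbb x5=0xfb  N=1 Z=0
after  5: x0=0xc2 x1=0xbb x2=0x6b x3=0x0b x4=0xbb x5=0xfb  N=0 Z=0
after  6: x0=0xc2 x1=0xbb x2=0xfb x3=0x0b x4=0xbb x5=0xfb  N=1 Z=0
-- IRQ taken; context saved, return-PC = 7 --

K = 6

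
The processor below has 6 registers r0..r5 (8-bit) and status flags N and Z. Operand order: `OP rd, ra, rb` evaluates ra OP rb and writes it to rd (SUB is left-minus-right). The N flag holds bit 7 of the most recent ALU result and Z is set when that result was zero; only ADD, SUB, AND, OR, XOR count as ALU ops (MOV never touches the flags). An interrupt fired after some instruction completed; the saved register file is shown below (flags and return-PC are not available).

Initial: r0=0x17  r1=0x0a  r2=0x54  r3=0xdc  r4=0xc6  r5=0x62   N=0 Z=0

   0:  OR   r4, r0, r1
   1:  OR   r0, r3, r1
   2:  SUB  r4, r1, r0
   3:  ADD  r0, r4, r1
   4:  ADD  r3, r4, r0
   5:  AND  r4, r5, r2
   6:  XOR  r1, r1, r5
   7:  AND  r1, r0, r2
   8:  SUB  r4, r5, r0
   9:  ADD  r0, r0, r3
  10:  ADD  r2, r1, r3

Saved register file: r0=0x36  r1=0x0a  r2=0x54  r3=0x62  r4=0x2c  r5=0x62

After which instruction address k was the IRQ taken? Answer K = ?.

after  0: r0=0x17 r1=0x0a r2=0x54 r3=0xdc r4=0x1f r5=0x62  N=0 Z=0
after  1: r0=0xde r1=0x0a r2=0x54 r3=0xdc r4=0x1f r5=0x62  N=1 Z=0
after  2: r0=0xde r1=0x0a r2=0x54 r3=0xdc r4=0x2c r5=0x62  N=0 Z=0
after  3: r0=0x36 r1=0x0a r2=0x54 r3=0xdc r4=0x2c r5=0x62  N=0 Z=0
after  4: r0=0x36 r1=0x0a r2=0x54 r3=0x62 r4=0x2c r5=0x62  N=0 Z=0
-- IRQ taken; context saved, return-PC = 5 --

K = 4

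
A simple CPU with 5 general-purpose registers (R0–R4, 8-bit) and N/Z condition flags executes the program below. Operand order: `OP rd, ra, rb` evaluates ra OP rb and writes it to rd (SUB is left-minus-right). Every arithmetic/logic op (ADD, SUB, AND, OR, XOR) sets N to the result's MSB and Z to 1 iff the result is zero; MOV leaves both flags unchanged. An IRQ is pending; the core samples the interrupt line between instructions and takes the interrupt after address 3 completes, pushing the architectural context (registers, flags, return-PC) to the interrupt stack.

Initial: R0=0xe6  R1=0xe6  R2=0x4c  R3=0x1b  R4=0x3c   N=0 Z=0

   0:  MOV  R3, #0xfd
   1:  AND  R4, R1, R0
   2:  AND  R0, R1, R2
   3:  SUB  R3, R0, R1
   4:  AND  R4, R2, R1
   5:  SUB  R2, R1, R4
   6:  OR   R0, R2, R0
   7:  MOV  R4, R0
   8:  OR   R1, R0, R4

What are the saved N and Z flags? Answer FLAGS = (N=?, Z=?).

FLAGS = (N=0, Z=0)

after  0: R0=0xe6 R1=0xe6 R2=0x4c R3=0xfd R4=0x3c  N=0 Z=0
after  1: R0=0xe6 R1=0xe6 R2=0x4c R3=0xfd R4=0xe6  N=1 Z=0
after  2: R0=0x44 R1=0xe6 R2=0x4c R3=0xfd R4=0xe6  N=0 Z=0
after  3: R0=0x44 R1=0xe6 R2=0x4c R3=0x5e R4=0xe6  N=0 Z=0
-- IRQ taken; context saved, return-PC = 4 --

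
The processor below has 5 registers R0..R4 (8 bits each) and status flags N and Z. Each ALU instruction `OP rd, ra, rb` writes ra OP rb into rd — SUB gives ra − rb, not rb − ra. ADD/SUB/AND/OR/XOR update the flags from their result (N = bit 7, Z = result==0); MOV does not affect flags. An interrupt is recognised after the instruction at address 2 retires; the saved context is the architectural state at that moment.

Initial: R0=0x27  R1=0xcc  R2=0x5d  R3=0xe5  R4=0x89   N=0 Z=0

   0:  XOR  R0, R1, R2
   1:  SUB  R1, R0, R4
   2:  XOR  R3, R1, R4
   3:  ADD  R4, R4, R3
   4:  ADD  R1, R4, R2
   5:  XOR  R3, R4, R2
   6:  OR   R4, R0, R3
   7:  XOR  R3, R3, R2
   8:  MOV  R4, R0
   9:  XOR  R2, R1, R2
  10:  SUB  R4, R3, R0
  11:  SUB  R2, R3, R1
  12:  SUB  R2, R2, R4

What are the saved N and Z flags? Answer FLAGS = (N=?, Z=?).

after  0: R0=0x91 R1=0xcc R2=0x5d R3=0xe5 R4=0x89  N=1 Z=0
after  1: R0=0x91 R1=0x08 R2=0x5d R3=0xe5 R4=0x89  N=0 Z=0
after  2: R0=0x91 R1=0x08 R2=0x5d R3=0x81 R4=0x89  N=1 Z=0
-- IRQ taken; context saved, return-PC = 3 --

FLAGS = (N=1, Z=0)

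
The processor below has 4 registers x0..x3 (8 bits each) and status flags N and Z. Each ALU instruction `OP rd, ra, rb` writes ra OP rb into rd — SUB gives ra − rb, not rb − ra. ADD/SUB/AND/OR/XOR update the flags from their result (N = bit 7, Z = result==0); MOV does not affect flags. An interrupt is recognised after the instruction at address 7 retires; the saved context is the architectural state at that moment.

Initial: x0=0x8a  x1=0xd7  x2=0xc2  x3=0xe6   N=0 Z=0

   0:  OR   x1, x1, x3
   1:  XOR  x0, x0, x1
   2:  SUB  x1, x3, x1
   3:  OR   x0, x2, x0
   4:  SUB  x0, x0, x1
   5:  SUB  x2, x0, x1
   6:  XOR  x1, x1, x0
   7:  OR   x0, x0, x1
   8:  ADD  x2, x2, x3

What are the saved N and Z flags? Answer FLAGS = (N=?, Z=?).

FLAGS = (N=1, Z=0)

after  0: x0=0x8a x1=0xf7 x2=0xc2 x3=0xe6  N=1 Z=0
after  1: x0=0x7d x1=0xf7 x2=0xc2 x3=0xe6  N=0 Z=0
after  2: x0=0x7d x1=0xef x2=0xc2 x3=0xe6  N=1 Z=0
after  3: x0=0xff x1=0xef x2=0xc2 x3=0xe6  N=1 Z=0
after  4: x0=0x10 x1=0xef x2=0xc2 x3=0xe6  N=0 Z=0
after  5: x0=0x10 x1=0xef x2=0x21 x3=0xe6  N=0 Z=0
after  6: x0=0x10 x1=0xff x2=0x21 x3=0xe6  N=1 Z=0
after  7: x0=0xff x1=0xff x2=0x21 x3=0xe6  N=1 Z=0
-- IRQ taken; context saved, return-PC = 8 --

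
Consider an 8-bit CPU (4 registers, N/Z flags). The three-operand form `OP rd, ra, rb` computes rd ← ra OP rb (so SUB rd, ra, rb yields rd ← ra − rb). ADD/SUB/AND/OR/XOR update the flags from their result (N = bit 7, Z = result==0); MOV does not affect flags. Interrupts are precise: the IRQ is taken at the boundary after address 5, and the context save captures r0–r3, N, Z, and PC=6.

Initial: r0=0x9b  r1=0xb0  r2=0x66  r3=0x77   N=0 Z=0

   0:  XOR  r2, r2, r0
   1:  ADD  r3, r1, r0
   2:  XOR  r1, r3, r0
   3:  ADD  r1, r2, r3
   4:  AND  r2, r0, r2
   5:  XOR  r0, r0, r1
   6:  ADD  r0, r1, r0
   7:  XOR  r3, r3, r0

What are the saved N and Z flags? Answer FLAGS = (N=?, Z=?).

FLAGS = (N=1, Z=0)

after  0: r0=0x9b r1=0xb0 r2=0xfd r3=0x77  N=1 Z=0
after  1: r0=0x9b r1=0xb0 r2=0xfd r3=0x4b  N=0 Z=0
after  2: r0=0x9b r1=0xd0 r2=0xfd r3=0x4b  N=1 Z=0
after  3: r0=0x9b r1=0x48 r2=0xfd r3=0x4b  N=0 Z=0
after  4: r0=0x9b r1=0x48 r2=0x99 r3=0x4b  N=1 Z=0
after  5: r0=0xd3 r1=0x48 r2=0x99 r3=0x4b  N=1 Z=0
-- IRQ taken; context saved, return-PC = 6 --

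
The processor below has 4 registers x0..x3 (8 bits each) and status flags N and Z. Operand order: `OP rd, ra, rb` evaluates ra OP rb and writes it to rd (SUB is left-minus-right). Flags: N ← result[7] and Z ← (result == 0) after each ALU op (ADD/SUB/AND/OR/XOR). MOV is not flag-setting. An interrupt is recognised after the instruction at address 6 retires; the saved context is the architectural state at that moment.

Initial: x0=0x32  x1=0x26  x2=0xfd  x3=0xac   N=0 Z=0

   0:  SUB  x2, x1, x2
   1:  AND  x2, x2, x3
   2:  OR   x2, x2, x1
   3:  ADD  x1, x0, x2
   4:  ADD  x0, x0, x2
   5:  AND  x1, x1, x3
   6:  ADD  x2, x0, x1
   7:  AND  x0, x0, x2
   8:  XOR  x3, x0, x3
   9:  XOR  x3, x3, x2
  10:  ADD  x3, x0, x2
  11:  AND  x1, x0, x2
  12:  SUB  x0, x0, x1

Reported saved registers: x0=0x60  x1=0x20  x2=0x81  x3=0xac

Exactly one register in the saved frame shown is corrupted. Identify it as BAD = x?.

after  0: x0=0x32 x1=0x26 x2=0x29 x3=0xac  N=0 Z=0
after  1: x0=0x32 x1=0x26 x2=0x28 x3=0xac  N=0 Z=0
after  2: x0=0x32 x1=0x26 x2=0x2e x3=0xac  N=0 Z=0
after  3: x0=0x32 x1=0x60 x2=0x2e x3=0xac  N=0 Z=0
after  4: x0=0x60 x1=0x60 x2=0x2e x3=0xac  N=0 Z=0
after  5: x0=0x60 x1=0x20 x2=0x2e x3=0xac  N=0 Z=0
after  6: x0=0x60 x1=0x20 x2=0x80 x3=0xac  N=1 Z=0
-- IRQ taken; context saved, return-PC = 7 --
mismatch: x2: reported 0x81 vs actual 0x80

BAD = x2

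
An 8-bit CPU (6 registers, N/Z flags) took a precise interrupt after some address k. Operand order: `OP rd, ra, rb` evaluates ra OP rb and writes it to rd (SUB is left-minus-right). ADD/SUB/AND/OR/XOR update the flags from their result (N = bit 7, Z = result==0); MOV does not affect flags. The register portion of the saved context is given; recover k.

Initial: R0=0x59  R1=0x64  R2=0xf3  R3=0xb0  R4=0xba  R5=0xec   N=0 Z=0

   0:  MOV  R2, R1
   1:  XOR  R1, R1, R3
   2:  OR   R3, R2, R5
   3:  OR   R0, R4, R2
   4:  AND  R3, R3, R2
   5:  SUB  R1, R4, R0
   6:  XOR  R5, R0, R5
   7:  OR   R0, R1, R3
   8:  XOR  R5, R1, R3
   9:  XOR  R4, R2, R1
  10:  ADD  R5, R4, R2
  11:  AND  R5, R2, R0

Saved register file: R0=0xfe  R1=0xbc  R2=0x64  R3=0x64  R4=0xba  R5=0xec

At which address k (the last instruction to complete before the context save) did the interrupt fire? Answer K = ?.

K = 5

after  0: R0=0x59 R1=0x64 R2=0x64 R3=0xb0 R4=0xba R5=0xec  N=0 Z=0
after  1: R0=0x59 R1=0xd4 R2=0x64 R3=0xb0 R4=0xba R5=0xec  N=1 Z=0
after  2: R0=0x59 R1=0xd4 R2=0x64 R3=0xec R4=0xba R5=0xec  N=1 Z=0
after  3: R0=0xfe R1=0xd4 R2=0x64 R3=0xec R4=0xba R5=0xec  N=1 Z=0
after  4: R0=0xfe R1=0xd4 R2=0x64 R3=0x64 R4=0xba R5=0xec  N=0 Z=0
after  5: R0=0xfe R1=0xbc R2=0x64 R3=0x64 R4=0xba R5=0xec  N=1 Z=0
-- IRQ taken; context saved, return-PC = 6 --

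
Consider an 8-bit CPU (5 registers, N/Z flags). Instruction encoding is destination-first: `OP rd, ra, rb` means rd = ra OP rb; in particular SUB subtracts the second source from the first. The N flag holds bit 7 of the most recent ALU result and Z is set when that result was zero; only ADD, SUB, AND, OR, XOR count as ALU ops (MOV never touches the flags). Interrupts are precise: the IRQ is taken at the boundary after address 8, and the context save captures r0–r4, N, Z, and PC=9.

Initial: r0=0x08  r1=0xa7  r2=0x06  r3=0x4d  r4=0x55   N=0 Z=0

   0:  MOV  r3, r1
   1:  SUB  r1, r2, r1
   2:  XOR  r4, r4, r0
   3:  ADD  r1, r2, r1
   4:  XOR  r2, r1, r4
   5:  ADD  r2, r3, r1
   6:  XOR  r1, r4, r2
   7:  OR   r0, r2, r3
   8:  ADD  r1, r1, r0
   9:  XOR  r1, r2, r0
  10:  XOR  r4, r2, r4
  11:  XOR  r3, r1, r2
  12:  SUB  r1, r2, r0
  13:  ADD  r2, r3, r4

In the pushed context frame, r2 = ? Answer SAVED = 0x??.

SAVED = 0x0c

after  0: r0=0x08 r1=0xa7 r2=0x06 r3=0xa7 r4=0x55  N=0 Z=0
after  1: r0=0x08 r1=0x5f r2=0x06 r3=0xa7 r4=0x55  N=0 Z=0
after  2: r0=0x08 r1=0x5f r2=0x06 r3=0xa7 r4=0x5d  N=0 Z=0
after  3: r0=0x08 r1=0x65 r2=0x06 r3=0xa7 r4=0x5d  N=0 Z=0
after  4: r0=0x08 r1=0x65 r2=0x38 r3=0xa7 r4=0x5d  N=0 Z=0
after  5: r0=0x08 r1=0x65 r2=0x0c r3=0xa7 r4=0x5d  N=0 Z=0
after  6: r0=0x08 r1=0x51 r2=0x0c r3=0xa7 r4=0x5d  N=0 Z=0
after  7: r0=0xaf r1=0x51 r2=0x0c r3=0xa7 r4=0x5d  N=1 Z=0
after  8: r0=0xaf r1=0x00 r2=0x0c r3=0xa7 r4=0x5d  N=0 Z=1
-- IRQ taken; context saved, return-PC = 9 --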